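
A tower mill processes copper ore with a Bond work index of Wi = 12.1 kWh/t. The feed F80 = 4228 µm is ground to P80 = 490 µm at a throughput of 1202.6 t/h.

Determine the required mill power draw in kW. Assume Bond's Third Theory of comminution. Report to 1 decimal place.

W_Bond = 10·Wi·(1/√P₈₀ − 1/√F₈₀)
W = 10·12.1·(1/√490 − 1/√4228) = 10·12.1·(0.029796) = 3.6053 kWh/t
P = W·T = 3.6053·1202.6 = 4335.8 kW

P = 4335.8 kW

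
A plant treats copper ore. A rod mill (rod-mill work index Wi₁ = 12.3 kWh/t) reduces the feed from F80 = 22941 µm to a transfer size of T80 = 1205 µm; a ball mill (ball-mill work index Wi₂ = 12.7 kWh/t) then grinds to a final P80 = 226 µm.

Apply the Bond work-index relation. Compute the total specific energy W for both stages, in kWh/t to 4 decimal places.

W = 7.5206 kWh/t

Bond:  W = 10 Wi (1/√P − 1/√F)
Stage 1 (22941→1205 µm, Wi₁=12.3): W₁ = 10·12.3·(0.028808 − 0.006602) = 2.7312 kWh/t
Stage 2 (1205→226 µm, Wi₂=12.7): W₂ = 10·12.7·(0.066519 − 0.028808) = 4.7894 kWh/t
W = W₁ + W₂ = 2.7312 + 4.7894 = 7.5206 kWh/t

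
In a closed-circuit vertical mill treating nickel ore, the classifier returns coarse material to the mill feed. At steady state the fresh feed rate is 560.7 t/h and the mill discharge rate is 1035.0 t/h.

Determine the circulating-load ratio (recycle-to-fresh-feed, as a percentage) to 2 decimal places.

Mill node: discharge = fresh + recycle.
R = M − F = 1035.0 − 560.7 = 474.3 t/h
CL = 100·R/F = 100·474.3/560.7 = 84.59 %

CL = 84.59 %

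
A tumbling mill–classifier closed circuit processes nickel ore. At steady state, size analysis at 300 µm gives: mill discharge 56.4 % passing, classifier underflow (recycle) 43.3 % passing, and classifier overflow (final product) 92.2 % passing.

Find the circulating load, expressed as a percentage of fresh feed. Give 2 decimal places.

CL = 273.28 %

Balance %-passing 300 µm (r = R/F):
(1+r)·d = r·u + o ⇒ r = (o−d)/(d−u)
r = (92.2 − 56.4)/(56.4 − 43.3) = 35.8/13.1 = 2.7328
CL = 100·r = 273.28 %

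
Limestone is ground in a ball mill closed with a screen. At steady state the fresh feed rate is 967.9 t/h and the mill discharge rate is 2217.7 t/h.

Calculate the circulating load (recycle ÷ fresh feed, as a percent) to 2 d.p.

CL = 129.12 %

M = F + R at steady state, so:
R = M − F = 2217.7 − 967.9 = 1249.8 t/h
CL = 100·R/F = 100·1249.8/967.9 = 129.12 %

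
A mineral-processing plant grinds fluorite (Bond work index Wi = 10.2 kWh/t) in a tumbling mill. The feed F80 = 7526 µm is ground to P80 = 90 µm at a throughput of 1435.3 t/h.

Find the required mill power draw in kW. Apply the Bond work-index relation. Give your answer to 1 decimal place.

W = 10 Wi / √P80 − 10 Wi / √F80
W = 10·10.2·(1/√90 − 1/√7526) = 10·10.2·(0.093882) = 9.5760 kWh/t
P = W·T = 9.5760·1435.3 = 13744.4 kW

P = 13744.4 kW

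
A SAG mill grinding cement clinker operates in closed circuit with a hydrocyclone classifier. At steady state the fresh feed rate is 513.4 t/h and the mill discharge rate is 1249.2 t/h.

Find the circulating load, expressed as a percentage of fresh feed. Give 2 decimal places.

CL = 143.32 %

Discharge = new feed + return, hence
R = M − F = 1249.2 − 513.4 = 735.8 t/h
CL = 100·R/F = 100·735.8/513.4 = 143.32 %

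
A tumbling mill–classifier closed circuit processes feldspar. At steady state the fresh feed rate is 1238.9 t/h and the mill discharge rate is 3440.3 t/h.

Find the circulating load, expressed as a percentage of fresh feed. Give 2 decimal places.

Discharge = new feed + return, hence
R = M − F = 3440.3 − 1238.9 = 2201.4 t/h
CL = 100·R/F = 100·2201.4/1238.9 = 177.69 %

CL = 177.69 %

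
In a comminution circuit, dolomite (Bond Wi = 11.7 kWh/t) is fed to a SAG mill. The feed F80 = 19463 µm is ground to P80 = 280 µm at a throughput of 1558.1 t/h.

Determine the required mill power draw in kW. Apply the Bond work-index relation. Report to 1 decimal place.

P = 9587.7 kW

W = 10 Wi (P80^-0.5 − F80^-0.5)
W = 10·11.7·(1/√280 − 1/√19463) = 10·11.7·(0.052593) = 6.1534 kWh/t
P = W·T = 6.1534·1558.1 = 9587.7 kW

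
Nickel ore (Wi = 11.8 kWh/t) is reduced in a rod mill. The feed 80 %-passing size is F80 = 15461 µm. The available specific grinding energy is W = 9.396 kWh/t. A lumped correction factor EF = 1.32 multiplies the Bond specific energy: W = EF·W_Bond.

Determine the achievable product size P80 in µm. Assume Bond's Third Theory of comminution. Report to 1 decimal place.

P80 = 214.0 µm

Bond: W = 10·Wi·(1/√P80 − 1/√F80)
W_Bond = W / EF = 9.396 / 1.32 = 7.1182 kWh/t
P80^-0.5 = F80^-0.5 + W_Bond/(10 Wi)
  = 7.1182/(10·11.8) + 1/√15461 = 0.060324 + 0.008042 = 0.068366
P80 = (1/0.068366)² = 14.6272² = 213.95 µm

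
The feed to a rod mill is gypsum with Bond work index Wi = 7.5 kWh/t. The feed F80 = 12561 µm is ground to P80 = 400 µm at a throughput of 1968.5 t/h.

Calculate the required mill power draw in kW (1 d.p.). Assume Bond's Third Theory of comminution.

P = 6064.6 kW

W = 10·Wi·(P80^(-½) − F80^(-½))
W = 10·7.5·(1/√400 − 1/√12561) = 10·7.5·(0.041077) = 3.0808 kWh/t
P = W·T = 3.0808·1968.5 = 6064.6 kW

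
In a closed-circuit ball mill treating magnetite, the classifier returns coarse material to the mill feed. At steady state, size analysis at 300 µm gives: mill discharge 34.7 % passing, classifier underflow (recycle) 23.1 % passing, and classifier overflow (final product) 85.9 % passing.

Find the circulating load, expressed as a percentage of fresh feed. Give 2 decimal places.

Let r = R/F. Size balance at 300 µm:
(1+r)d = ru + o → r = (o−d)/(d−u)
r = (85.9 − 34.7)/(34.7 − 23.1) = 51.2/11.6 = 4.4138
CL = 100·r = 441.38 %

CL = 441.38 %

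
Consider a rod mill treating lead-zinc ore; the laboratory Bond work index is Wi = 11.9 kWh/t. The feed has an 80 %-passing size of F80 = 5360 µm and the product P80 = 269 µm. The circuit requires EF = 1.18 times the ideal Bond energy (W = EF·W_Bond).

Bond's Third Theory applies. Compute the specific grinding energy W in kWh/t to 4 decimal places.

W = 6.6436 kWh/t

W = 10·Wi·[P80^(−½) − F80^(−½)]
1/√269 = 0.060971;  1/√5360 = 0.013659
W = 10·11.9·(0.060971 − 0.013659) = 5.6301 kWh/t
Apply correction: 5.6301 × 1.18 = 6.6436 kWh/t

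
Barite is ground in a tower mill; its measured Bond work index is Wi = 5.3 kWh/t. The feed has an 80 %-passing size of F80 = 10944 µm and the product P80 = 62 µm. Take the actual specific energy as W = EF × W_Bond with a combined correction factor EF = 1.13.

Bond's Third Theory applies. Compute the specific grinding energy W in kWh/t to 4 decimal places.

W = 7.0335 kWh/t

Bond:  W = 10 Wi (1/√P − 1/√F)
1/√62 = 0.127000;  1/√10944 = 0.009559
W = 10·5.3·(0.127000 − 0.009559) = 6.2244 kWh/t
With EF = 1.13: W = 6.2244·1.13 = 7.0335 kWh/t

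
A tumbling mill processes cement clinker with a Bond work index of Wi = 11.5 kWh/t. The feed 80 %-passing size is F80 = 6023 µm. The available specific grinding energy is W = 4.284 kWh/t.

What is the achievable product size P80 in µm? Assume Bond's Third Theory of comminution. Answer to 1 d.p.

P80 = 397.8 µm

Bond: W = 10·Wi·(1/√P80 − 1/√F80)
1/√P80 = 1/√F80 + W/(10·Wi)
  = 4.2840/(10·11.5) + 1/√6023 = 0.037252 + 0.012885 = 0.050137
P80 = (1/0.050137)² = 19.9452² = 397.81 µm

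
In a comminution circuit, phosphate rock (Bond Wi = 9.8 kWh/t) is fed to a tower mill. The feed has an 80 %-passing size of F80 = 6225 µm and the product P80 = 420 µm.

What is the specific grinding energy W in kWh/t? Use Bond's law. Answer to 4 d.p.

W = 3.5398 kWh/t

W = 10 Wi (1/√P80 − 1/√F80)  [Bond]
1/√420 = 0.048795;  1/√6225 = 0.012674
W = 10·9.8·(0.048795 − 0.012674) = 3.5398 kWh/t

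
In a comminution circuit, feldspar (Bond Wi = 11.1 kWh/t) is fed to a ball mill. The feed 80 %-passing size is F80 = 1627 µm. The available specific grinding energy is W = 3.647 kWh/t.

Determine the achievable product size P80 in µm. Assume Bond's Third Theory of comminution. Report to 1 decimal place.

W = 10 Wi (P80^-0.5 − F80^-0.5)
P80^(−½) = W/(10 Wi) + F80^(−½)
  = 3.6470/(10·11.1) + 1/√1627 = 0.032856 + 0.024792 = 0.057648
P80 = (1/0.057648)² = 17.3468² = 300.91 µm

P80 = 300.9 µm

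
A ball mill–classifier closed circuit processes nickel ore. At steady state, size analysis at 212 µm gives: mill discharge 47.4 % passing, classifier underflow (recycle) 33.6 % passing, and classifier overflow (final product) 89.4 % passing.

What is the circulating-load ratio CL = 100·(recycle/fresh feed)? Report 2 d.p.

CL = 304.35 %

Mass balance on the −212 µm fraction:
(1+r)d = ru + o → r = (o−d)/(d−u)
r = (89.4 − 47.4)/(47.4 − 33.6) = 42.0/13.8 = 3.0435
CL = 100·r = 304.35 %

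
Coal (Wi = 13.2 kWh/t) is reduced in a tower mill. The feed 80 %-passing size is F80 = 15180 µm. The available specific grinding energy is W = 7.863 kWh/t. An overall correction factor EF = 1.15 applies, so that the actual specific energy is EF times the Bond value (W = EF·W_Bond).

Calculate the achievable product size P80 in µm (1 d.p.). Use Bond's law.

P80 = 278.6 µm

W = 10·Wi·[P80^(−½) − F80^(−½)]
W_Bond = W / EF = 7.863 / 1.15 = 6.8374 kWh/t
P80^-0.5 = F80^-0.5 + W_Bond/(10 Wi)
  = 6.8374/(10·13.2) + 1/√15180 = 0.051798 + 0.008116 = 0.059915
P80 = (1/0.059915)² = 16.6904² = 278.57 µm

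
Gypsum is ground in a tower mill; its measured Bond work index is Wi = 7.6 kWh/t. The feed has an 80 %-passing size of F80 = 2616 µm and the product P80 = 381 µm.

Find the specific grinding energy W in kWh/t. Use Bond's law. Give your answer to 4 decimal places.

W = 2.4077 kWh/t

W = 10 Wi (1/√P80 − 1/√F80)  [Bond]
1/√381 = 0.051232;  1/√2616 = 0.019552
W = 10·7.6·(0.051232 − 0.019552) = 2.4077 kWh/t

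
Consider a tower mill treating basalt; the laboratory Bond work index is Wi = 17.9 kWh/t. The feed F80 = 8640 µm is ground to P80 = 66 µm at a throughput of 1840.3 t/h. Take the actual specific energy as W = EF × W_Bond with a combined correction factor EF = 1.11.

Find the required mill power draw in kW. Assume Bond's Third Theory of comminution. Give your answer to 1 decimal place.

P = 41074.5 kW

Bond: W = 10·Wi·(1/√P80 − 1/√F80)
W = 10·17.9·(1/√66 − 1/√8640) = 10·17.9·(0.112333) = 20.1076 kWh/t
Apply correction: 20.1076 × 1.11 = 22.3195 kWh/t
P = W·T = 22.3195·1840.3 = 41074.5 kW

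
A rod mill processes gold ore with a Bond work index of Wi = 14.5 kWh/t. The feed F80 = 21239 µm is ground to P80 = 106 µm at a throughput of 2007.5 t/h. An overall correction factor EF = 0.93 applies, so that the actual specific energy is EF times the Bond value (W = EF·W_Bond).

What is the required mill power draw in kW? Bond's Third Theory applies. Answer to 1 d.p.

Bond:  W = 10 Wi (1/√P − 1/√F)
W = 10·14.5·(1/√106 − 1/√21239) = 10·14.5·(0.090267) = 13.0887 kWh/t
W_actual = 0.93 × 13.0887 = 12.1725 kWh/t
P = W·T = 12.1725·2007.5 = 24436.3 kW

P = 24436.3 kW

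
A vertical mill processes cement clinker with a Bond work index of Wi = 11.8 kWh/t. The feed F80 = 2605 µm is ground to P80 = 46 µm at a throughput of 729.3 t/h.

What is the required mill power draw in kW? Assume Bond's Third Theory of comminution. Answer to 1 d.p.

W = 10 Wi (1/√P80 − 1/√F80)  [Bond]
W = 10·11.8·(1/√46 − 1/√2605) = 10·11.8·(0.127849) = 15.0862 kWh/t
Power = W × throughput = 15.0862 kWh/t × 729.3 t/h = 11002.4 kW

P = 11002.4 kW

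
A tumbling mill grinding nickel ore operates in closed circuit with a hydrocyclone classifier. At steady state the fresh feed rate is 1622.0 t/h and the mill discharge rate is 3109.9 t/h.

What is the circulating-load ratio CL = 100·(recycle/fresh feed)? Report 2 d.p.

CL = 91.73 %

Discharge = new feed + return, hence
R = M − F = 3109.9 − 1622.0 = 1487.9 t/h
CL = 100·R/F = 100·1487.9/1622.0 = 91.73 %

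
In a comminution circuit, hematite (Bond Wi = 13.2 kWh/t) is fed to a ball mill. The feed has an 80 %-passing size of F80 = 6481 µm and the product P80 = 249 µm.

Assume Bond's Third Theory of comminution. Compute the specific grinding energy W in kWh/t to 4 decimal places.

W = 6.7255 kWh/t

W_Bond = 10·Wi·(1/√P₈₀ − 1/√F₈₀)
1/√249 = 0.063372;  1/√6481 = 0.012422
W = 10·13.2·(0.063372 − 0.012422) = 6.7255 kWh/t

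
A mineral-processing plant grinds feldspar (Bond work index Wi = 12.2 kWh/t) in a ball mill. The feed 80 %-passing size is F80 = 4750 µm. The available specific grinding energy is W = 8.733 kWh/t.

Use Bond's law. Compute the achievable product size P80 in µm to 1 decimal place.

P80 = 134.9 µm

W = 10 Wi / √P80 − 10 Wi / √F80
⇒ 1/√P80 = W/(10 Wi) + 1/√F80
  = 8.7330/(10·12.2) + 1/√4750 = 0.071582 + 0.014510 = 0.086091
P80 = (1/0.086091)² = 11.6155² = 134.92 µm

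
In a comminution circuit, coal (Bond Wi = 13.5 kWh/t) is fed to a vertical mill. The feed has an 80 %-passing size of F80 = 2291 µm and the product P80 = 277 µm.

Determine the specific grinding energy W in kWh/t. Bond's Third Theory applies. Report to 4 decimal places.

W = 10 Wi (1/√P80 − 1/√F80)  [Bond]
1/√277 = 0.060084;  1/√2291 = 0.020892
W = 10·13.5·(0.060084 − 0.020892) = 5.2909 kWh/t

W = 5.2909 kWh/t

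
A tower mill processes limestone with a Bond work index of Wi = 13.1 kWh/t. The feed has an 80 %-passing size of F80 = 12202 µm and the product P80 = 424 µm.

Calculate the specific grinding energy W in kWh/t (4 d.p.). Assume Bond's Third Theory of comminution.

W = 5.1760 kWh/t

Bond:  W = 10 Wi (1/√P − 1/√F)
1/√424 = 0.048564;  1/√12202 = 0.009053
W = 10·13.1·(0.048564 − 0.009053) = 5.1760 kWh/t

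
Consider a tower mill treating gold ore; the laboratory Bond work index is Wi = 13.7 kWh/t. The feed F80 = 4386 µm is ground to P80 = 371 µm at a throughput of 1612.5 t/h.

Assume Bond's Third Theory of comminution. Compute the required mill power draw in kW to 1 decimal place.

P = 8133.5 kW

W = 10 Wi (P80^-0.5 − F80^-0.5)
W = 10·13.7·(1/√371 − 1/√4386) = 10·13.7·(0.036818) = 5.0440 kWh/t
Power = W × throughput = 5.0440 kWh/t × 1612.5 t/h = 8133.5 kW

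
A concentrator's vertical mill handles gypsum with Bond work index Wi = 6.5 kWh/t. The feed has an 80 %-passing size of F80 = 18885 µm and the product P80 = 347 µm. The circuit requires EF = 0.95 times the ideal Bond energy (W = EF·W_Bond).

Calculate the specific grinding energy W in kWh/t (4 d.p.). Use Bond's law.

W = 10·Wi·[P80^(−½) − F80^(−½)]
1/√347 = 0.053683;  1/√18885 = 0.007277
W = 10·6.5·(0.053683 − 0.007277) = 3.0164 kWh/t
Corrected W = EF·W_Bond = 0.95·3.0164 = 2.8656 kWh/t

W = 2.8656 kWh/t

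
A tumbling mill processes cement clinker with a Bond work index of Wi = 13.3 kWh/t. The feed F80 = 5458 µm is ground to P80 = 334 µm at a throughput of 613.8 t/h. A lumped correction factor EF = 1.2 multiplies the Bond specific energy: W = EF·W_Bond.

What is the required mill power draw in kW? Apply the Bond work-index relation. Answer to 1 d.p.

W = 10·Wi·[P80^(−½) − F80^(−½)]
W = 10·13.3·(1/√334 − 1/√5458) = 10·13.3·(0.041182) = 5.4772 kWh/t
W_actual = 1.2 × 5.4772 = 6.5726 kWh/t
P = W·T = 6.5726·613.8 = 4034.3 kW

P = 4034.3 kW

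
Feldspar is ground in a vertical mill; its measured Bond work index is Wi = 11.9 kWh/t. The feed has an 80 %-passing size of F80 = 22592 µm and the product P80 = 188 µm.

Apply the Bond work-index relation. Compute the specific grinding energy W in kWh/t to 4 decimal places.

W = 7.8873 kWh/t

Bond: W = 10·Wi·(1/√P80 − 1/√F80)
1/√188 = 0.072932;  1/√22592 = 0.006653
W = 10·11.9·(0.072932 − 0.006653) = 7.8873 kWh/t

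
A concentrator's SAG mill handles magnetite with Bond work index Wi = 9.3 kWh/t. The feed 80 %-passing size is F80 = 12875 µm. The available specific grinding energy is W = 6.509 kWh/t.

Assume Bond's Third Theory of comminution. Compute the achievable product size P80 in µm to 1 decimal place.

W = 10 Wi (P80^-0.5 − F80^-0.5)
P80^(−½) = W/(10 Wi) + F80^(−½)
  = 6.5090/(10·9.3) + 1/√12875 = 0.069989 + 0.008813 = 0.078802
P80 = (1/0.078802)² = 12.6900² = 161.04 µm

P80 = 161.0 µm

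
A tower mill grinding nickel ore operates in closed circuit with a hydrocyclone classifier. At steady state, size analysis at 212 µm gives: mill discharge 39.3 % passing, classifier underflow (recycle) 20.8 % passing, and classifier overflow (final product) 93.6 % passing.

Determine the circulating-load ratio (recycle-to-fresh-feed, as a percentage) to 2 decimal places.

CL = 293.51 %

Let r = R/F. Size balance at 212 µm:
d + r·d = r·u + o → r(d−u) = o−d
r = (93.6 − 39.3)/(39.3 − 20.8) = 54.3/18.5 = 2.9351
CL = 100·r = 293.51 %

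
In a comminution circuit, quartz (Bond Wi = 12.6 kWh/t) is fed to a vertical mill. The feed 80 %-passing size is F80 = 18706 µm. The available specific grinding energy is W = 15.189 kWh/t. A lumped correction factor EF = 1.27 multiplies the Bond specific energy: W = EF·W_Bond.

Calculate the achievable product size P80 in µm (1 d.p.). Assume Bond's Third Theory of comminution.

P80 = 95.7 µm

W = 10 Wi / √P80 − 10 Wi / √F80
W_Bond = W / EF = 15.189 / 1.27 = 11.9598 kWh/t
P80^-0.5 = F80^-0.5 + W_Bond/(10 Wi)
  = 11.9598/(10·12.6) + 1/√18706 = 0.094919 + 0.007312 = 0.102231
P80 = (1/0.102231)² = 9.7818² = 95.68 µm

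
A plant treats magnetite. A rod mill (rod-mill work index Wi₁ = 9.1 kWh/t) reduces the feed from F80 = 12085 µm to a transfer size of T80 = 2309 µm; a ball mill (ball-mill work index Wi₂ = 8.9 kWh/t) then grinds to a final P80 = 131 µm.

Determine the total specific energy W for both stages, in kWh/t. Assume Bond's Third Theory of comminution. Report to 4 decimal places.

W = 10·Wi·(P80^(-½) − F80^(-½))
Stage 1 (12085→2309 µm, Wi₁=9.1): W₁ = 10·9.1·(0.020811 − 0.009097) = 1.0660 kWh/t
Stage 2 (2309→131 µm, Wi₂=8.9): W₂ = 10·8.9·(0.087370 − 0.020811) = 5.9238 kWh/t
W = W₁ + W₂ = 1.0660 + 5.9238 = 6.9898 kWh/t

W = 6.9898 kWh/t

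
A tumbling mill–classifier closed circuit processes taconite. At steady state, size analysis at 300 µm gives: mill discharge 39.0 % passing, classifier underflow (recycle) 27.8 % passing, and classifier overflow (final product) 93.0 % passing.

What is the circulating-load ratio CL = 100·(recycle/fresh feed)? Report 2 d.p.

CL = 482.14 %

Mass balance on the −300 µm fraction:
(1+r)d = ru + o → r = (o−d)/(d−u)
r = (93.0 − 39.0)/(39.0 − 27.8) = 54.0/11.2 = 4.8214
CL = 100·r = 482.14 %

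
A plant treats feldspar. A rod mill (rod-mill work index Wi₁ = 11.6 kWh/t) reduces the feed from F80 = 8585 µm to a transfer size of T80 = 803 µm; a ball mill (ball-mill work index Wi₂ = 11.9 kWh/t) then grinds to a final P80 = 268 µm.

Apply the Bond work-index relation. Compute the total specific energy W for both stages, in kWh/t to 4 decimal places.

W = 5.9113 kWh/t

Bond:  W = 10 Wi (1/√P − 1/√F)
Stage 1 (8585→803 µm, Wi₁=11.6): W₁ = 10·11.6·(0.035289 − 0.010793) = 2.8416 kWh/t
Stage 2 (803→268 µm, Wi₂=11.9): W₂ = 10·11.9·(0.061085 − 0.035289) = 3.0697 kWh/t
W = W₁ + W₂ = 2.8416 + 3.0697 = 5.9113 kWh/t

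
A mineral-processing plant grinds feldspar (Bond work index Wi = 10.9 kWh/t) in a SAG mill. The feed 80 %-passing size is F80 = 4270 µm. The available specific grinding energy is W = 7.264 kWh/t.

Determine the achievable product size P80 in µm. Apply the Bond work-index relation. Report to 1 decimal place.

Bond: W = 10·Wi·(1/√P80 − 1/√F80)
P80^-0.5 = F80^-0.5 + W/(10 Wi)
  = 7.2640/(10·10.9) + 1/√4270 = 0.066642 + 0.015303 = 0.081946
P80 = (1/0.081946)² = 12.2032² = 148.92 µm

P80 = 148.9 µm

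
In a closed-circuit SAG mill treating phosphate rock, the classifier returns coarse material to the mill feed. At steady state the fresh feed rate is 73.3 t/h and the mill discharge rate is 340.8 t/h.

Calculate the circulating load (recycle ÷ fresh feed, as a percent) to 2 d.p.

Mill node: discharge = fresh + recycle.
R = M − F = 340.8 − 73.3 = 267.5 t/h
CL = 100·R/F = 100·267.5/73.3 = 364.94 %

CL = 364.94 %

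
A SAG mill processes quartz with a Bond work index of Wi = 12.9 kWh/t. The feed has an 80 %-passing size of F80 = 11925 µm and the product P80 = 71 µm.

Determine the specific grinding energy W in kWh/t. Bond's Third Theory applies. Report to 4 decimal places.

W = 14.1282 kWh/t

W = 10 Wi (P80^-0.5 − F80^-0.5)
1/√71 = 0.118678;  1/√11925 = 0.009157
W = 10·12.9·(0.118678 − 0.009157) = 14.1282 kWh/t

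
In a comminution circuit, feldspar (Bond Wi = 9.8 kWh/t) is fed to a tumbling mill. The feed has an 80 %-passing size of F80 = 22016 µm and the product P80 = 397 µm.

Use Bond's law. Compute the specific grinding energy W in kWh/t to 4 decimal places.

W = 10·Wi·[P80^(−½) − F80^(−½)]
1/√397 = 0.050189;  1/√22016 = 0.006740
W = 10·9.8·(0.050189 − 0.006740) = 4.2580 kWh/t

W = 4.2580 kWh/t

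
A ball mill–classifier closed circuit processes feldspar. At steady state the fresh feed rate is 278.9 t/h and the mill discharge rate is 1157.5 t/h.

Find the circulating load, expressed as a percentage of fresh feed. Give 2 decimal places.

Mill node: discharge = fresh + recycle.
R = M − F = 1157.5 − 278.9 = 878.6 t/h
CL = 100·R/F = 100·878.6/278.9 = 315.02 %

CL = 315.02 %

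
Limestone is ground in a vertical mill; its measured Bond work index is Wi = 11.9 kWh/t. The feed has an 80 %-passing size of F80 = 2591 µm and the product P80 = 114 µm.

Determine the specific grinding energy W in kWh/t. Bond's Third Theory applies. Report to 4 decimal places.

W = 8.8075 kWh/t

Bond:  W = 10 Wi (1/√P − 1/√F)
1/√114 = 0.093659;  1/√2591 = 0.019646
W = 10·11.9·(0.093659 − 0.019646) = 8.8075 kWh/t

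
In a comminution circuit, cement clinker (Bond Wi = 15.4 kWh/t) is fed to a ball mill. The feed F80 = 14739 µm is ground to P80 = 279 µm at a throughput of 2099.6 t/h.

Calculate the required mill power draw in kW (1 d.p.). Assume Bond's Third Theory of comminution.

P = 16694.4 kW

Bond:  W = 10 Wi (1/√P − 1/√F)
W = 10·15.4·(1/√279 − 1/√14739) = 10·15.4·(0.051631) = 7.9512 kWh/t
Power = W × throughput = 7.9512 kWh/t × 2099.6 t/h = 16694.4 kW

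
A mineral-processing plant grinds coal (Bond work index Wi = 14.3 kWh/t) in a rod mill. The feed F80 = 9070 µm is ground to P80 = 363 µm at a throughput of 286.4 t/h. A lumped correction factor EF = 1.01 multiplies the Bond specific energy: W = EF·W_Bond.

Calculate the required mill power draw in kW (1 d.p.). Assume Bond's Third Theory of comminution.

Bond: W = 10·Wi·(1/√P80 − 1/√F80)
W = 10·14.3·(1/√363 − 1/√9070) = 10·14.3·(0.041986) = 6.0040 kWh/t
Corrected W = EF·W_Bond = 1.01·6.0040 = 6.0641 kWh/t
P = W·T = 6.0641·286.4 = 1736.7 kW

P = 1736.7 kW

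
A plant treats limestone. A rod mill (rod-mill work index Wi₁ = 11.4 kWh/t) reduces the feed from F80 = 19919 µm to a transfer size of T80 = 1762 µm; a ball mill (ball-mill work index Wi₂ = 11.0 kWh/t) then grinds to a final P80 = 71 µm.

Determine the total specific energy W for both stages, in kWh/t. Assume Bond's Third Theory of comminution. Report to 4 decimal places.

W = 12.3422 kWh/t

Bond:  W = 10 Wi (1/√P − 1/√F)
Stage 1 (19919→1762 µm, Wi₁=11.4): W₁ = 10·11.4·(0.023823 − 0.007085) = 1.9081 kWh/t
Stage 2 (1762→71 µm, Wi₂=11.0): W₂ = 10·11.0·(0.118678 − 0.023823) = 10.4341 kWh/t
W = W₁ + W₂ = 1.9081 + 10.4341 = 12.3422 kWh/t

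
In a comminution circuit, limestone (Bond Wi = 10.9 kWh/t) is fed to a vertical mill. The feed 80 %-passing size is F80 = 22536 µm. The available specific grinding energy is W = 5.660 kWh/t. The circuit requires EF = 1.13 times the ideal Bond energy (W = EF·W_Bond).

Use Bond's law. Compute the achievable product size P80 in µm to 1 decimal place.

P80 = 361.2 µm

W = 10·Wi·[P80^(−½) − F80^(−½)]
W_Bond = W / EF = 5.660 / 1.13 = 5.0088 kWh/t
⇒ 1/√P80 = W_Bond/(10·Wi) + 1/√F80
  = 5.0088/(10·10.9) + 1/√22536 = 0.045953 + 0.006661 = 0.052614
P80 = (1/0.052614)² = 19.0063² = 361.24 µm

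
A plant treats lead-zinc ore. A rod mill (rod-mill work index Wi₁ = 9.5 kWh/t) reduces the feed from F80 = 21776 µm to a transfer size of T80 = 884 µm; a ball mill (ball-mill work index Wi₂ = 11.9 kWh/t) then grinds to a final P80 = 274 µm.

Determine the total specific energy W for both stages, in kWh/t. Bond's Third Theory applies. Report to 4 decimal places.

Bond: W = 10·Wi·(1/√P80 − 1/√F80)
Stage 1 (21776→884 µm, Wi₁=9.5): W₁ = 10·9.5·(0.033634 − 0.006777) = 2.5514 kWh/t
Stage 2 (884→274 µm, Wi₂=11.9): W₂ = 10·11.9·(0.060412 − 0.033634) = 3.1866 kWh/t
W = W₁ + W₂ = 2.5514 + 3.1866 = 5.7381 kWh/t

W = 5.7381 kWh/t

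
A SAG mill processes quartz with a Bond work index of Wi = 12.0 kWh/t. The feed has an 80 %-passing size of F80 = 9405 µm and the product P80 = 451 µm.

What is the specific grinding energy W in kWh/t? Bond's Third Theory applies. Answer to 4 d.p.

W = 10 Wi (1/√P80 − 1/√F80)  [Bond]
1/√451 = 0.047088;  1/√9405 = 0.010311
W = 10·12.0·(0.047088 − 0.010311) = 4.4132 kWh/t

W = 4.4132 kWh/t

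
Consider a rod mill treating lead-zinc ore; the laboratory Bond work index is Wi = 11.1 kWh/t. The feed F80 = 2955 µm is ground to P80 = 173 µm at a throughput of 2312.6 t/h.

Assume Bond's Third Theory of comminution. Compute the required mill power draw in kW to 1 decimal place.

P = 14794.2 kW

W = 10 Wi (P80^-0.5 − F80^-0.5)
W = 10·11.1·(1/√173 − 1/√2955) = 10·11.1·(0.057633) = 6.3972 kWh/t
Mill draw = 6.3972 × 2312.6 = 14794.2 kW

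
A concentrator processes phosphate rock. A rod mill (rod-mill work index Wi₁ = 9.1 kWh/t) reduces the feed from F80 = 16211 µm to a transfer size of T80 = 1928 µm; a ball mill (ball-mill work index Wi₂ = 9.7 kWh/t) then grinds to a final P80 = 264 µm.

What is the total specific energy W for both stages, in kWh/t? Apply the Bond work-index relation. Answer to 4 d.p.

W = 5.1186 kWh/t

W = 10·Wi·(P80^(-½) − F80^(-½))
Stage 1 (16211→1928 µm, Wi₁=9.1): W₁ = 10·9.1·(0.022774 − 0.007854) = 1.3577 kWh/t
Stage 2 (1928→264 µm, Wi₂=9.7): W₂ = 10·9.7·(0.061546 − 0.022774) = 3.7608 kWh/t
W = W₁ + W₂ = 1.3577 + 3.7608 = 5.1186 kWh/t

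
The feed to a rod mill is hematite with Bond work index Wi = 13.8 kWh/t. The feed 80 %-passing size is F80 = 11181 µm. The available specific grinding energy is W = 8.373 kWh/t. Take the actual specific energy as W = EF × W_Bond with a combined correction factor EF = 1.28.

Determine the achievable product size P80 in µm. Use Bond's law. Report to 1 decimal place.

W = 10·Wi·[P80^(−½) − F80^(−½)]
W_Bond = W / EF = 8.373 / 1.28 = 6.5414 kWh/t
1/√P80 = 1/√F80 + W_Bond/(10·Wi)
  = 6.5414/(10·13.8) + 1/√11181 = 0.047401 + 0.009457 = 0.056859
P80 = (1/0.056859)² = 17.5875² = 309.32 µm

P80 = 309.3 µm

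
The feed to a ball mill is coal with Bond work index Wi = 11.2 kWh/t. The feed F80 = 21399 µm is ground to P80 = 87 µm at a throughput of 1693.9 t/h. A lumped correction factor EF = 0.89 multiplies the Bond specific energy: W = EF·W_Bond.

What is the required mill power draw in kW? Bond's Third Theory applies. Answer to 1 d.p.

P = 16948.2 kW

W = 10 Wi / √P80 − 10 Wi / √F80
W = 10·11.2·(1/√87 − 1/√21399) = 10·11.2·(0.100375) = 11.2420 kWh/t
Corrected W = EF·W_Bond = 0.89·11.2420 = 10.0054 kWh/t
P_mill = W·ṁ = 10.0054·1693.9 = 16948.2 kW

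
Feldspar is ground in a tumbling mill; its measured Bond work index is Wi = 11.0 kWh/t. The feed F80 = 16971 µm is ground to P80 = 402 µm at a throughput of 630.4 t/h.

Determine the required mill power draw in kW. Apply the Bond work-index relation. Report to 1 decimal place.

W = 10 Wi / √P80 − 10 Wi / √F80
W = 10·11.0·(1/√402 − 1/√16971) = 10·11.0·(0.042199) = 4.6419 kWh/t
Power = W × throughput = 4.6419 kWh/t × 630.4 t/h = 2926.3 kW

P = 2926.3 kW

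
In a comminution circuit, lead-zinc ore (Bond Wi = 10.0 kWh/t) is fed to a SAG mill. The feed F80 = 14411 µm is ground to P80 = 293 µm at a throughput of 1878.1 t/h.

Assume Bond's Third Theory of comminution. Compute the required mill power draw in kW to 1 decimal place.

P = 9407.5 kW

W = 10 Wi (1/√P80 − 1/√F80)  [Bond]
W = 10·10.0·(1/√293 − 1/√14411) = 10·10.0·(0.050090) = 5.0090 kWh/t
Power = W × throughput = 5.0090 kWh/t × 1878.1 t/h = 9407.5 kW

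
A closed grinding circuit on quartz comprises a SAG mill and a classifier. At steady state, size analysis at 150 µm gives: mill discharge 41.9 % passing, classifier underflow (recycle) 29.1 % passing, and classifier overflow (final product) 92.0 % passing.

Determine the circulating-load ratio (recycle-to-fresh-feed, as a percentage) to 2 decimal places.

CL = 391.41 %

Mass balance on the −150 µm fraction:
(1+r)d = ru + o → r = (o−d)/(d−u)
r = (92.0 − 41.9)/(41.9 − 29.1) = 50.1/12.8 = 3.9141
CL = 100·r = 391.41 %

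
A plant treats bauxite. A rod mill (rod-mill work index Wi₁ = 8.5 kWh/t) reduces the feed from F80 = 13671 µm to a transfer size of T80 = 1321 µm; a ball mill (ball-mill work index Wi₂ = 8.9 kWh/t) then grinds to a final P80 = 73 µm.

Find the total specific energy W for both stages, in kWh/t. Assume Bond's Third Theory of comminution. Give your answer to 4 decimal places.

W = 9.5796 kWh/t

W = 10 Wi (P80^-0.5 − F80^-0.5)
Stage 1 (13671→1321 µm, Wi₁=8.5): W₁ = 10·8.5·(0.027514 − 0.008553) = 1.6117 kWh/t
Stage 2 (1321→73 µm, Wi₂=8.9): W₂ = 10·8.9·(0.117041 − 0.027514) = 7.9679 kWh/t
W = W₁ + W₂ = 1.6117 + 7.9679 = 9.5796 kWh/t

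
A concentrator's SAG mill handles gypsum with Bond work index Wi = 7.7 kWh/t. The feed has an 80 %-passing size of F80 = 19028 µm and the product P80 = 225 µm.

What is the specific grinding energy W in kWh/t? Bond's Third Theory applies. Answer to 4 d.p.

W = 4.5751 kWh/t

W = 10 Wi / √P80 − 10 Wi / √F80
1/√225 = 0.066667;  1/√19028 = 0.007249
W = 10·7.7·(0.066667 − 0.007249) = 4.5751 kWh/t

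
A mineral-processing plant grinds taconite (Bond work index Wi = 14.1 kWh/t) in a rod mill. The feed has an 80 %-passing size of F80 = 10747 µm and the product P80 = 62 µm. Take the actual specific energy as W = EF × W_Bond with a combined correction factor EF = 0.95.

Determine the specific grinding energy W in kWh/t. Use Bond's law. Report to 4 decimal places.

W = 15.7196 kWh/t

Bond: W = 10·Wi·(1/√P80 − 1/√F80)
1/√62 = 0.127000;  1/√10747 = 0.009646
W = 10·14.1·(0.127000 − 0.009646) = 16.5469 kWh/t
Apply correction: 16.5469 × 0.95 = 15.7196 kWh/t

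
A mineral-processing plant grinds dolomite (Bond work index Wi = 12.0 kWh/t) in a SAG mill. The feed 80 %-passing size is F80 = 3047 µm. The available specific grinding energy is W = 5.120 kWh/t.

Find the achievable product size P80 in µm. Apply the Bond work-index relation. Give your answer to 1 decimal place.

P80 = 270.7 µm

W = 10·Wi·[P80^(−½) − F80^(−½)]
P80^-0.5 = F80^-0.5 + W/(10 Wi)
  = 5.1200/(10·12.0) + 1/√3047 = 0.042667 + 0.018116 = 0.060783
P80 = (1/0.060783)² = 16.4520² = 270.67 µm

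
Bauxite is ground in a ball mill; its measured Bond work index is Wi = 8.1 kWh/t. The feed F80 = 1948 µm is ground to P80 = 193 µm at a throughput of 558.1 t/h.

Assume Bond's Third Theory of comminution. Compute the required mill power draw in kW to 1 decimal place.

P = 2229.8 kW

W = 10 Wi / √P80 − 10 Wi / √F80
W = 10·8.1·(1/√193 − 1/√1948) = 10·8.1·(0.049324) = 3.9953 kWh/t
P_mill = W·ṁ = 3.9953·558.1 = 2229.8 kW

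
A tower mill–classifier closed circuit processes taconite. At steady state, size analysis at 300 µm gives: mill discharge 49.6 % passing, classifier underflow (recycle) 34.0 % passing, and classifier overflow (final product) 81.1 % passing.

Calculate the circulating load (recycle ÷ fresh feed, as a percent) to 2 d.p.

CL = 201.92 %

Let r = R/F. Size balance at 300 µm:
r = (o − d)/(d − u)
r = (81.1 − 49.6)/(49.6 − 34.0) = 31.5/15.6 = 2.0192
CL = 100·r = 201.92 %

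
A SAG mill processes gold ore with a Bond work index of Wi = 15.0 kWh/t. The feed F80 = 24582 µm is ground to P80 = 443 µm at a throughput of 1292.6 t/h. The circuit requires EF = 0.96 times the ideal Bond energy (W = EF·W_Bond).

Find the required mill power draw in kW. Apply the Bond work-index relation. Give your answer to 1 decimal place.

P = 7656.3 kW

W = 10 Wi (1/√P80 − 1/√F80)  [Bond]
W = 10·15.0·(1/√443 − 1/√24582) = 10·15.0·(0.041133) = 6.1700 kWh/t
With EF = 0.96: W = 6.1700·0.96 = 5.9232 kWh/t
P = W·T = 5.9232·1292.6 = 7656.3 kW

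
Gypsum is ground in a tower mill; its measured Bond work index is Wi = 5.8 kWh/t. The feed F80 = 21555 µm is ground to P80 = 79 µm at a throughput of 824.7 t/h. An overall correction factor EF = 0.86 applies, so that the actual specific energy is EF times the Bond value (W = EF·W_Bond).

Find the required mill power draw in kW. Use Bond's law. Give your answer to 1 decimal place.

W = 10·Wi·[P80^(−½) − F80^(−½)]
W = 10·5.8·(1/√79 − 1/√21555) = 10·5.8·(0.105698) = 6.1305 kWh/t
W_actual = 0.86 × 6.1305 = 5.2722 kWh/t
Mill draw = 5.2722 × 824.7 = 4348.0 kW

P = 4348.0 kW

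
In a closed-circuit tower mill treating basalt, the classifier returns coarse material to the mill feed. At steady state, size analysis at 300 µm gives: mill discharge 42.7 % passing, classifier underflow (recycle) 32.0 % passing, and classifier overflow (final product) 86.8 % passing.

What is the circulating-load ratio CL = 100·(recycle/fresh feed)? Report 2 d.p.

Mass balance on the −300 µm fraction:
r = (o − d)/(d − u)
r = (86.8 − 42.7)/(42.7 − 32.0) = 44.1/10.7 = 4.1215
CL = 100·r = 412.15 %

CL = 412.15 %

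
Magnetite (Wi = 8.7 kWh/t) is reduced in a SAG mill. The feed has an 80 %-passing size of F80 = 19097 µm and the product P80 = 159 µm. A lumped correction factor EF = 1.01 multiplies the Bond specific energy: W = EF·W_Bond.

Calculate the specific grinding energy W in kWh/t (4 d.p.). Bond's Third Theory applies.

W = 6.3327 kWh/t

W = 10 Wi (P80^-0.5 − F80^-0.5)
1/√159 = 0.079305;  1/√19097 = 0.007236
W = 10·8.7·(0.079305 − 0.007236) = 6.2700 kWh/t
W_actual = 1.01 × 6.2700 = 6.3327 kWh/t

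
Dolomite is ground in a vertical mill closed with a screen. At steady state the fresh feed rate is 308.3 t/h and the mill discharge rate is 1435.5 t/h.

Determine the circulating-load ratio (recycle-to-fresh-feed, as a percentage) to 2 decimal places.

Discharge = new feed + return, hence
R = M − F = 1435.5 − 308.3 = 1127.2 t/h
CL = 100·R/F = 100·1127.2/308.3 = 365.62 %

CL = 365.62 %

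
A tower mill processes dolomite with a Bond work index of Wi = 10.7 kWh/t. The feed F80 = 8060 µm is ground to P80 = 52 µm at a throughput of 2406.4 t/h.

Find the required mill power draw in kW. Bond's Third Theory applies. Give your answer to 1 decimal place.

W_Bond = 10·Wi·(1/√P₈₀ − 1/√F₈₀)
W = 10·10.7·(1/√52 − 1/√8060) = 10·10.7·(0.127536) = 13.6464 kWh/t
P = W·T = 13.6464·2406.4 = 32838.7 kW

P = 32838.7 kW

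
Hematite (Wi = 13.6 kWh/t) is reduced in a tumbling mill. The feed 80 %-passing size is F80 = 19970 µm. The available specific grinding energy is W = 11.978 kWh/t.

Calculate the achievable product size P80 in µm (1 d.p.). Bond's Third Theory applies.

W = 10 Wi (P80^-0.5 − F80^-0.5)
P80^-0.5 = F80^-0.5 + W/(10 Wi)
  = 11.9780/(10·13.6) + 1/√19970 = 0.088074 + 0.007076 = 0.095150
P80 = (1/0.095150)² = 10.5097² = 110.45 µm

P80 = 110.5 µm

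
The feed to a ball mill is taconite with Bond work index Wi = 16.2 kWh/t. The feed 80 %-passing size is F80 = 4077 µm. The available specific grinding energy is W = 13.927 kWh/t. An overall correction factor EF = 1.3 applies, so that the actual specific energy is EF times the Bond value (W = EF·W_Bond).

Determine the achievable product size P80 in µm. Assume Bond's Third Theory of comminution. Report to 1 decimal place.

Bond: W = 10·Wi·(1/√P80 − 1/√F80)
W_Bond = W / EF = 13.927 / 1.3 = 10.7131 kWh/t
P80^-0.5 = F80^-0.5 + W_Bond/(10 Wi)
  = 10.7131/(10·16.2) + 1/√4077 = 0.066130 + 0.015661 = 0.081791
P80 = (1/0.081791)² = 12.2262² = 149.48 µm

P80 = 149.5 µm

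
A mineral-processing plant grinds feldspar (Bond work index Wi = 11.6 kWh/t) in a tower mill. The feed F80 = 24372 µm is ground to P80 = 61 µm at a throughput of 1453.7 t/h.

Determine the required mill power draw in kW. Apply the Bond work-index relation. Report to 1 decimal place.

W = 10 Wi (P80^-0.5 − F80^-0.5)
W = 10·11.6·(1/√61 − 1/√24372) = 10·11.6·(0.121631) = 14.1092 kWh/t
P_mill = W·ṁ = 14.1092·1453.7 = 20510.6 kW

P = 20510.6 kW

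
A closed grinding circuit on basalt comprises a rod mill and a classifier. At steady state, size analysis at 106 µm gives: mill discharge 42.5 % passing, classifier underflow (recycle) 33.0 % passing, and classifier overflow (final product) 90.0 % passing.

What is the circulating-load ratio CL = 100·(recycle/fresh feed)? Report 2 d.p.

CL = 500.00 %

Let r = R/F. Size balance at 106 µm:
d + r·d = r·u + o → r(d−u) = o−d
r = (90.0 − 42.5)/(42.5 − 33.0) = 47.5/9.5 = 5.0000
CL = 100·r = 500.00 %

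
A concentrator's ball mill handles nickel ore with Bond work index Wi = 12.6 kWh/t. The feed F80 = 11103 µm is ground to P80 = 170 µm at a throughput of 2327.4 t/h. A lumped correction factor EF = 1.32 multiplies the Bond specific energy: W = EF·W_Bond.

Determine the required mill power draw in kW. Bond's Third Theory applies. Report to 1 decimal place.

P = 26015.1 kW

W = 10 Wi (P80^-0.5 − F80^-0.5)
W = 10·12.6·(1/√170 − 1/√11103) = 10·12.6·(0.067206) = 8.4680 kWh/t
Apply correction: 8.4680 × 1.32 = 11.1777 kWh/t
Power = W × throughput = 11.1777 kWh/t × 2327.4 t/h = 26015.1 kW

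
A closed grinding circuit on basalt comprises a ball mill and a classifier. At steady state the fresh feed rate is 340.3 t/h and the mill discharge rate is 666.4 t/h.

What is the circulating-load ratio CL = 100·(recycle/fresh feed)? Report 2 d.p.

CL = 95.83 %

Steady state: M = F + R.
R = M − F = 666.4 − 340.3 = 326.1 t/h
CL = 100·R/F = 100·326.1/340.3 = 95.83 %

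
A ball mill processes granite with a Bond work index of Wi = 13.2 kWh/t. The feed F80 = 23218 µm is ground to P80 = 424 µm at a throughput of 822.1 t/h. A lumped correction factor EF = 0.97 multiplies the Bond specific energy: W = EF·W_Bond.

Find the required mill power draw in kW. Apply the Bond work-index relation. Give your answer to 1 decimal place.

W_Bond = 10·Wi·(1/√P₈₀ − 1/√F₈₀)
W = 10·13.2·(1/√424 − 1/√23218) = 10·13.2·(0.042002) = 5.5442 kWh/t
Apply correction: 5.5442 × 0.97 = 5.3779 kWh/t
P_mill = W·ṁ = 5.3779·822.1 = 4421.2 kW

P = 4421.2 kW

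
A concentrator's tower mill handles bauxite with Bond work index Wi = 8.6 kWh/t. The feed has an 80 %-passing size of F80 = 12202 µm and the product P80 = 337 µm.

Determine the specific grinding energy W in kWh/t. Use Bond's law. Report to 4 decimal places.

W = 10·Wi·(P80^(-½) − F80^(-½))
1/√337 = 0.054473;  1/√12202 = 0.009053
W = 10·8.6·(0.054473 − 0.009053) = 3.9062 kWh/t

W = 3.9062 kWh/t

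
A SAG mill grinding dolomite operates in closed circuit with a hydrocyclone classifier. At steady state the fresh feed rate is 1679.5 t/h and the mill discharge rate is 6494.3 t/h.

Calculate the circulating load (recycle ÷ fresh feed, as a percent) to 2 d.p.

CL = 286.68 %

Steady state: M = F + R.
R = M − F = 6494.3 − 1679.5 = 4814.8 t/h
CL = 100·R/F = 100·4814.8/1679.5 = 286.68 %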